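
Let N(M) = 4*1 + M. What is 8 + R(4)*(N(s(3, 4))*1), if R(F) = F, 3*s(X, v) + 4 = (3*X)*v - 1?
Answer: 196/3 ≈ 65.333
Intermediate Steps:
s(X, v) = -5/3 + X*v (s(X, v) = -4/3 + ((3*X)*v - 1)/3 = -4/3 + (3*X*v - 1)/3 = -4/3 + (-1 + 3*X*v)/3 = -4/3 + (-⅓ + X*v) = -5/3 + X*v)
N(M) = 4 + M
8 + R(4)*(N(s(3, 4))*1) = 8 + 4*((4 + (-5/3 + 3*4))*1) = 8 + 4*((4 + (-5/3 + 12))*1) = 8 + 4*((4 + 31/3)*1) = 8 + 4*((43/3)*1) = 8 + 4*(43/3) = 8 + 172/3 = 196/3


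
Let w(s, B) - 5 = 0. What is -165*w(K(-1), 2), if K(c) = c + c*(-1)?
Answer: -825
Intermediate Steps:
K(c) = 0 (K(c) = c - c = 0)
w(s, B) = 5 (w(s, B) = 5 + 0 = 5)
-165*w(K(-1), 2) = -165*5 = -825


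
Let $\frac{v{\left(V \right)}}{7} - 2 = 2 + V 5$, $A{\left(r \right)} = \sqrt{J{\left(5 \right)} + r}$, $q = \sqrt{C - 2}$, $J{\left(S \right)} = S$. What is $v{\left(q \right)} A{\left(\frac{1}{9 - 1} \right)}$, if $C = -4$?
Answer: $7 \sqrt{82} + \frac{35 i \sqrt{123}}{2} \approx 63.388 + 194.08 i$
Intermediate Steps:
$q = i \sqrt{6}$ ($q = \sqrt{-4 - 2} = \sqrt{-6} = i \sqrt{6} \approx 2.4495 i$)
$A{\left(r \right)} = \sqrt{5 + r}$
$v{\left(V \right)} = 28 + 35 V$ ($v{\left(V \right)} = 14 + 7 \left(2 + V 5\right) = 14 + 7 \left(2 + 5 V\right) = 14 + \left(14 + 35 V\right) = 28 + 35 V$)
$v{\left(q \right)} A{\left(\frac{1}{9 - 1} \right)} = \left(28 + 35 i \sqrt{6}\right) \sqrt{5 + \frac{1}{9 - 1}} = \left(28 + 35 i \sqrt{6}\right) \sqrt{5 + \frac{1}{8}} = \left(28 + 35 i \sqrt{6}\right) \sqrt{\frac{41}{8}} = \left(28 + 35 i \sqrt{6}\right) \frac{\sqrt{82}}{4} = \frac{\sqrt{82} \left(28 + 35 i \sqrt{6}\right)}{4}$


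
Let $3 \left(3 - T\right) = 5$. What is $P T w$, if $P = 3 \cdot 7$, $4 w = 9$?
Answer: $63$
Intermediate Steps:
$w = \frac{9}{4}$ ($w = \frac{1}{4} \cdot 9 = \frac{9}{4} \approx 2.25$)
$T = \frac{4}{3}$ ($T = 3 - \frac{5}{3} = \frac{4}{3} \approx 1.3333$)
$P = 21$
$P T w = 21 \cdot \frac{4}{3} \cdot \frac{9}{4} = 28 \cdot \frac{9}{4} = 63$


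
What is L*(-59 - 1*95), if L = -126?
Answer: 19404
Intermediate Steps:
L*(-59 - 1*95) = -126*(-59 - 1*95) = -126*(-59 - 95) = -126*(-154) = 19404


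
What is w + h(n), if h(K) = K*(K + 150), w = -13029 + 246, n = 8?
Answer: -11519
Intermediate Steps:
w = -12783
h(K) = K*(150 + K)
w + h(n) = -12783 + 8*(150 + 8) = -12783 + 8*158 = -12783 + 1264 = -11519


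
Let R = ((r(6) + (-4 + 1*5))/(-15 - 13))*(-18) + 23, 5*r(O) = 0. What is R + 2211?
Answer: 31285/14 ≈ 2234.6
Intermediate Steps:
r(O) = 0 (r(O) = (⅕)*0 = 0)
R = 331/14 (R = ((0 + (-4 + 1*5))/(-15 - 13))*(-18) + 23 = ((0 + (-4 + 5))/(-28))*(-18) + 23 = ((0 + 1)*(-1/28))*(-18) + 23 = (1*(-1/28))*(-18) + 23 = -1/28*(-18) + 23 = 9/14 + 23 = 331/14 ≈ 23.643)
R + 2211 = 331/14 + 2211 = 31285/14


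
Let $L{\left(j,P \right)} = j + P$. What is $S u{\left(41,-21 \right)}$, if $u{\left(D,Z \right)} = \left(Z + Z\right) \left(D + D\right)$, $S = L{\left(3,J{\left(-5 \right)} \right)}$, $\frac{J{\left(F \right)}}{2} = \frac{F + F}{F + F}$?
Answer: $-17220$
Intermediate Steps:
$J{\left(F \right)} = 2$ ($J{\left(F \right)} = 2 \frac{F + F}{F + F} = 2 \frac{2 F}{2 F} = 2 \cdot 2 F \frac{1}{2 F} = 2 \cdot 1 = 2$)
$L{\left(j,P \right)} = P + j$
$S = 5$ ($S = 2 + 3 = 5$)
$u{\left(D,Z \right)} = 4 D Z$ ($u{\left(D,Z \right)} = 2 Z 2 D = 4 D Z$)
$S u{\left(41,-21 \right)} = 5 \cdot 4 \cdot 41 \left(-21\right) = 5 \left(-3444\right) = -17220$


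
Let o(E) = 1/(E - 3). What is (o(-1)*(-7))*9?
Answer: 63/4 ≈ 15.750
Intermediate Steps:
o(E) = 1/(-3 + E)
(o(-1)*(-7))*9 = (-7/(-3 - 1))*9 = (-7/(-4))*9 = -1/4*(-7)*9 = (7/4)*9 = 63/4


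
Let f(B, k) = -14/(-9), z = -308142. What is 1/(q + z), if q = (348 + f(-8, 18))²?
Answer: -81/15062186 ≈ -5.3777e-6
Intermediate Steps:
f(B, k) = 14/9 (f(B, k) = -14*(-⅑) = 14/9)
q = 9897316/81 (q = (348 + 14/9)² = (3146/9)² = 9897316/81 ≈ 1.2219e+5)
1/(q + z) = 1/(9897316/81 - 308142) = 1/(-15062186/81) = -81/15062186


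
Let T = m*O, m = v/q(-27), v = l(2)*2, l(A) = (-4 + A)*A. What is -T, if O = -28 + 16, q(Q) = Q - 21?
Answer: 2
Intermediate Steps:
q(Q) = -21 + Q
l(A) = A*(-4 + A)
v = -8 (v = (2*(-4 + 2))*2 = (2*(-2))*2 = -4*2 = -8)
O = -12
m = 1/6 (m = -8/(-21 - 27) = -8/(-48) = -8*(-1/48) = 1/6 ≈ 0.16667)
T = -2 (T = (1/6)*(-12) = -2)
-T = -1*(-2) = 2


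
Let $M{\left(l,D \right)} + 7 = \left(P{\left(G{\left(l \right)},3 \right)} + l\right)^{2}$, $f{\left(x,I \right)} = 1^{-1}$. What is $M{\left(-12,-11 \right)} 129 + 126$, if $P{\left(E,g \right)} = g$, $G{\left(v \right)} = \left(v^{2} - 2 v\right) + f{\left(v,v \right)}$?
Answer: $9672$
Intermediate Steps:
$f{\left(x,I \right)} = 1$
$G{\left(v \right)} = 1 + v^{2} - 2 v$ ($G{\left(v \right)} = \left(v^{2} - 2 v\right) + 1 = 1 + v^{2} - 2 v$)
$M{\left(l,D \right)} = -7 + \left(3 + l\right)^{2}$
$M{\left(-12,-11 \right)} 129 + 126 = \left(-7 + \left(3 - 12\right)^{2}\right) 129 + 126 = \left(-7 + \left(-9\right)^{2}\right) 129 + 126 = \left(-7 + 81\right) 129 + 126 = 74 \cdot 129 + 126 = 9546 + 126 = 9672$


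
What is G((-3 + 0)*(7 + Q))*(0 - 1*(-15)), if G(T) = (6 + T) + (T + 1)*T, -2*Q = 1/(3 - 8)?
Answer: 125127/20 ≈ 6256.4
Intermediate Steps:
Q = ⅒ (Q = -1/(2*(3 - 8)) = -½/(-5) = -½*(-⅕) = ⅒ ≈ 0.10000)
G(T) = 6 + T + T*(1 + T) (G(T) = (6 + T) + (1 + T)*T = (6 + T) + T*(1 + T) = 6 + T + T*(1 + T))
G((-3 + 0)*(7 + Q))*(0 - 1*(-15)) = (6 + ((-3 + 0)*(7 + ⅒))² + 2*((-3 + 0)*(7 + ⅒)))*(0 - 1*(-15)) = (6 + (-3*71/10)² + 2*(-3*71/10))*(0 + 15) = (6 + (-213/10)² + 2*(-213/10))*15 = (6 + 45369/100 - 213/5)*15 = (41709/100)*15 = 125127/20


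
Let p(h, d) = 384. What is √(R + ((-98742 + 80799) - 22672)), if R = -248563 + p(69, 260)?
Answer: I*√288794 ≈ 537.4*I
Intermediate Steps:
R = -248179 (R = -248563 + 384 = -248179)
√(R + ((-98742 + 80799) - 22672)) = √(-248179 + ((-98742 + 80799) - 22672)) = √(-248179 + (-17943 - 22672)) = √(-248179 - 40615) = √(-288794) = I*√288794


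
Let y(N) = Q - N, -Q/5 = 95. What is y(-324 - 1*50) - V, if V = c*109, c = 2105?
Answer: -229546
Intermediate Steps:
Q = -475 (Q = -5*95 = -475)
V = 229445 (V = 2105*109 = 229445)
y(N) = -475 - N
y(-324 - 1*50) - V = (-475 - (-324 - 1*50)) - 1*229445 = (-475 - (-324 - 50)) - 229445 = (-475 - 1*(-374)) - 229445 = (-475 + 374) - 229445 = -101 - 229445 = -229546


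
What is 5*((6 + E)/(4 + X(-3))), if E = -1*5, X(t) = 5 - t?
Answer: 5/12 ≈ 0.41667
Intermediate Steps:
E = -5
5*((6 + E)/(4 + X(-3))) = 5*((6 - 5)/(4 + (5 - 1*(-3)))) = 5*(1/(4 + (5 + 3))) = 5*(1/(4 + 8)) = 5*(1/12) = 5/12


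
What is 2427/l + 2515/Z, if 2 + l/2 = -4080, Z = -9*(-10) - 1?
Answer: 20316457/726596 ≈ 27.961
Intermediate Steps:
Z = 89 (Z = 90 - 1 = 89)
l = -8164 (l = -4 + 2*(-4080) = -4 - 8160 = -8164)
2427/l + 2515/Z = 2427/(-8164) + 2515/89 = 2427*(-1/8164) + 2515*(1/89) = -2427/8164 + 2515/89 = 20316457/726596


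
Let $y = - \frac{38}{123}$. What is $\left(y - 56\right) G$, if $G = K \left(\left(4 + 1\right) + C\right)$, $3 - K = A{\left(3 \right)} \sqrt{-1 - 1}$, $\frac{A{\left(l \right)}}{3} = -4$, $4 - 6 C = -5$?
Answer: $- \frac{45019}{41} - \frac{180076 i \sqrt{2}}{41} \approx -1098.0 - 6211.4 i$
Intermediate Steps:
$y = - \frac{38}{123}$ ($y = \left(-38\right) \frac{1}{123} = - \frac{38}{123} \approx -0.30894$)
$C = \frac{3}{2}$ ($C = \frac{2}{3} - - \frac{5}{6} = \frac{2}{3} + \frac{5}{6} = \frac{3}{2} \approx 1.5$)
$A{\left(l \right)} = -12$ ($A{\left(l \right)} = 3 \left(-4\right) = -12$)
$K = 3 + 12 i \sqrt{2}$ ($K = 3 - - 12 \sqrt{-1 - 1} = 3 - - 12 \sqrt{-2} = 3 - - 12 i \sqrt{2} = 3 + 12 i \sqrt{2} \approx 3.0 + 16.971 i$)
$G = \frac{39}{2} + 78 i \sqrt{2}$ ($G = \left(3 + 12 i \sqrt{2}\right) \left(\left(4 + 1\right) + \frac{3}{2}\right) = \left(3 + 12 i \sqrt{2}\right) \left(5 + \frac{3}{2}\right) = \left(3 + 12 i \sqrt{2}\right) \frac{13}{2} = \frac{39}{2} + 78 i \sqrt{2} \approx 19.5 + 110.31 i$)
$\left(y - 56\right) G = \left(- \frac{38}{123} - 56\right) \left(\frac{39}{2} + 78 i \sqrt{2}\right) = - \frac{6926 \left(\frac{39}{2} + 78 i \sqrt{2}\right)}{123} = - \frac{45019}{41} - \frac{180076 i \sqrt{2}}{41}$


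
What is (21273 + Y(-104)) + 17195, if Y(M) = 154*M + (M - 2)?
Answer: 22346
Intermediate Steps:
Y(M) = -2 + 155*M (Y(M) = 154*M + (-2 + M) = -2 + 155*M)
(21273 + Y(-104)) + 17195 = (21273 + (-2 + 155*(-104))) + 17195 = (21273 + (-2 - 16120)) + 17195 = (21273 - 16122) + 17195 = 5151 + 17195 = 22346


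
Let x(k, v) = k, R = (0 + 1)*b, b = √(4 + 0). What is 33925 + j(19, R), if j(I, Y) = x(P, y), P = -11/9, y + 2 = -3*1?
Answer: 305314/9 ≈ 33924.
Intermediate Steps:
y = -5 (y = -2 - 3*1 = -2 - 3 = -5)
b = 2 (b = √4 = 2)
P = -11/9 (P = -11*⅑ = -11/9 ≈ -1.2222)
R = 2 (R = (0 + 1)*2 = 1*2 = 2)
j(I, Y) = -11/9
33925 + j(19, R) = 33925 - 11/9 = 305314/9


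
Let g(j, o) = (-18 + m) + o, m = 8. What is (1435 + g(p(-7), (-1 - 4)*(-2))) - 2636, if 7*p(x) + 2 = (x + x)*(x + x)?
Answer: -1201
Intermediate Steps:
p(x) = -2/7 + 4*x²/7 (p(x) = -2/7 + ((x + x)*(x + x))/7 = -2/7 + ((2*x)*(2*x))/7 = -2/7 + (4*x²)/7 = -2/7 + 4*x²/7)
g(j, o) = -10 + o (g(j, o) = (-18 + 8) + o = -10 + o)
(1435 + g(p(-7), (-1 - 4)*(-2))) - 2636 = (1435 + (-10 + (-1 - 4)*(-2))) - 2636 = (1435 + (-10 - 5*(-2))) - 2636 = (1435 + (-10 + 10)) - 2636 = (1435 + 0) - 2636 = 1435 - 2636 = -1201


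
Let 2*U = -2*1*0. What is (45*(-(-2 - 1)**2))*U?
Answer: 0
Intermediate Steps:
U = 0 (U = (-2*1*0)/2 = (-2*0)/2 = (1/2)*0 = 0)
(45*(-(-2 - 1)**2))*U = (45*(-(-2 - 1)**2))*0 = (45*(-1*(-3)**2))*0 = (45*(-1*9))*0 = (45*(-9))*0 = -405*0 = 0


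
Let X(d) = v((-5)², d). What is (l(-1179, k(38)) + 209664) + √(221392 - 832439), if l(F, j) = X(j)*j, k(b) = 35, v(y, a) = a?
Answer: 210889 + I*√611047 ≈ 2.1089e+5 + 781.7*I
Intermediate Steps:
X(d) = d
l(F, j) = j² (l(F, j) = j*j = j²)
(l(-1179, k(38)) + 209664) + √(221392 - 832439) = (35² + 209664) + √(221392 - 832439) = (1225 + 209664) + √(-611047) = 210889 + I*√611047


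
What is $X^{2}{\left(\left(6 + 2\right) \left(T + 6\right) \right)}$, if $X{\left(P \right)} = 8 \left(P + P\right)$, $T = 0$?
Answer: $589824$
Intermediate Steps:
$X{\left(P \right)} = 16 P$ ($X{\left(P \right)} = 8 \cdot 2 P = 16 P$)
$X^{2}{\left(\left(6 + 2\right) \left(T + 6\right) \right)} = \left(16 \left(6 + 2\right) \left(0 + 6\right)\right)^{2} = \left(16 \cdot 8 \cdot 6\right)^{2} = \left(16 \cdot 48\right)^{2} = 768^{2} = 589824$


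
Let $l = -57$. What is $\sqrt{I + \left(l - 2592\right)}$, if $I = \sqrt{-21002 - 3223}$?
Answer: $\sqrt{-2649 + 5 i \sqrt{969}} \approx 1.5114 + 51.491 i$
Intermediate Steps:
$I = 5 i \sqrt{969}$ ($I = \sqrt{-24225} = 5 i \sqrt{969} \approx 155.64 i$)
$\sqrt{I + \left(l - 2592\right)} = \sqrt{5 i \sqrt{969} - 2649} = \sqrt{-2649 + 5 i \sqrt{969}}$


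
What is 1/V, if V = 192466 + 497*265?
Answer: 1/324171 ≈ 3.0848e-6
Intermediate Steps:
V = 324171 (V = 192466 + 131705 = 324171)
1/V = 1/324171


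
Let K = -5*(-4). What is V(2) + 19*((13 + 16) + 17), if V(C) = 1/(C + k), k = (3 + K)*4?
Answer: 82157/94 ≈ 874.01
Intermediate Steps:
K = 20
k = 92 (k = (3 + 20)*4 = 23*4 = 92)
V(C) = 1/(92 + C) (V(C) = 1/(C + 92) = 1/(92 + C))
V(2) + 19*((13 + 16) + 17) = 1/(92 + 2) + 19*((13 + 16) + 17) = 1/94 + 19*(29 + 17) = 1/94 + 19*46 = 1/94 + 874 = 82157/94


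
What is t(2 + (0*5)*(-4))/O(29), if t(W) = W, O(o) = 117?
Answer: 2/117 ≈ 0.017094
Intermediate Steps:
t(2 + (0*5)*(-4))/O(29) = (2 + (0*5)*(-4))/117 = (2 + 0*(-4))*(1/117) = (2 + 0)*(1/117) = 2*(1/117) = 2/117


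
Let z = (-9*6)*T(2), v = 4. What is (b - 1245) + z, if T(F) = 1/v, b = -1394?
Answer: -5305/2 ≈ -2652.5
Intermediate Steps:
T(F) = 1/4
z = -27/2 (z = -9*6*(1/4) = -54*1/4 = -27/2 ≈ -13.500)
(b - 1245) + z = (-1394 - 1245) - 27/2 = -2639 - 27/2 = -5305/2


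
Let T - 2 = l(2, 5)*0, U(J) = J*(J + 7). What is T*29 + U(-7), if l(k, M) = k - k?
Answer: 58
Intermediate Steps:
l(k, M) = 0
U(J) = J*(7 + J)
T = 2 (T = 2 + 0*0 = 2 + 0 = 2)
T*29 + U(-7) = 2*29 - 7*(7 - 7) = 58 - 7*0 = 58 + 0 = 58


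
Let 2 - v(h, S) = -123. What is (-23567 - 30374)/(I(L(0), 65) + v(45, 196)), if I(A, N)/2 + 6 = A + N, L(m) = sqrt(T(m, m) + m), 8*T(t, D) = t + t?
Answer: -53941/243 ≈ -221.98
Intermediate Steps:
v(h, S) = 125 (v(h, S) = 2 - 1*(-123) = 2 + 123 = 125)
T(t, D) = t/4 (T(t, D) = (t + t)/8 = (2*t)/8 = t/4)
L(m) = sqrt(5)*sqrt(m)/2 (L(m) = sqrt(m/4 + m) = sqrt(5*m/4) = sqrt(5)*sqrt(m)/2)
I(A, N) = -12 + 2*A + 2*N (I(A, N) = -12 + 2*(A + N) = -12 + (2*A + 2*N) = -12 + 2*A + 2*N)
(-23567 - 30374)/(I(L(0), 65) + v(45, 196)) = (-23567 - 30374)/((-12 + 2*(sqrt(5)*sqrt(0)/2) + 2*65) + 125) = -53941/((-12 + 2*((1/2)*sqrt(5)*0) + 130) + 125) = -53941/((-12 + 2*0 + 130) + 125) = -53941/((-12 + 0 + 130) + 125) = -53941/(118 + 125) = -53941/243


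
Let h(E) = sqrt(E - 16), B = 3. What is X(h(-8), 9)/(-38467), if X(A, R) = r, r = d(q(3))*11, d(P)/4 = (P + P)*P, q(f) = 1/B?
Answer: -8/31473 ≈ -0.00025419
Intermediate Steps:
q(f) = 1/3
d(P) = 8*P**2 (d(P) = 4*((P + P)*P) = 4*((2*P)*P) = 4*(2*P**2) = 8*P**2)
h(E) = sqrt(-16 + E)
r = 88/9 (r = (8*(1/3)**2)*11 = (8*(1/9))*11 = (8/9)*11 = 88/9 ≈ 9.7778)
X(A, R) = 88/9
X(h(-8), 9)/(-38467) = (88/9)/(-38467) = (88/9)*(-1/38467) = -8/31473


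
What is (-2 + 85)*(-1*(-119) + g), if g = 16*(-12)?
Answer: -6059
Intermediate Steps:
g = -192
(-2 + 85)*(-1*(-119) + g) = (-2 + 85)*(-1*(-119) - 192) = 83*(119 - 192) = 83*(-73) = -6059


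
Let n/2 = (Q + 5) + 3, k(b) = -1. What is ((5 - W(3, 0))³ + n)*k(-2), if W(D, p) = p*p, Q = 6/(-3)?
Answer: -137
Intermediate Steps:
Q = -2 (Q = 6*(-⅓) = -2)
W(D, p) = p²
n = 12 (n = 2*((-2 + 5) + 3) = 2*(3 + 3) = 2*6 = 12)
((5 - W(3, 0))³ + n)*k(-2) = ((5 - 1*0²)³ + 12)*(-1) = ((5 - 1*0)³ + 12)*(-1) = ((5 + 0)³ + 12)*(-1) = (5³ + 12)*(-1) = (125 + 12)*(-1) = 137*(-1) = -137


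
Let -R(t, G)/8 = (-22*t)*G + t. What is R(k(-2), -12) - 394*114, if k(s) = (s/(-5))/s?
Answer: -44492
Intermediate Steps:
k(s) = -⅕ (k(s) = (s*(-⅕))/s = (-s/5)/s = -⅕)
R(t, G) = -8*t + 176*G*t (R(t, G) = -8*((-22*t)*G + t) = -8*(-22*G*t + t) = -8*(t - 22*G*t) = -8*t + 176*G*t)
R(k(-2), -12) - 394*114 = 8*(-⅕)*(-1 + 22*(-12)) - 394*114 = 8*(-⅕)*(-1 - 264) - 44916 = 8*(-⅕)*(-265) - 44916 = 424 - 44916 = -44492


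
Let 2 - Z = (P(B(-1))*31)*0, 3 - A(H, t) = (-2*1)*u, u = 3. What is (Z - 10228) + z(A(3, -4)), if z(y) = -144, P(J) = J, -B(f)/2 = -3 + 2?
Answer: -10370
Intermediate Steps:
B(f) = 2 (B(f) = -2*(-3 + 2) = -2*(-1) = 2)
A(H, t) = 9 (A(H, t) = 3 - (-2*1)*3 = 3 - (-2)*3 = 3 - 1*(-6) = 3 + 6 = 9)
Z = 2 (Z = 2 - 2*31*0 = 2 - 62*0 = 2 - 1*0 = 2 + 0 = 2)
(Z - 10228) + z(A(3, -4)) = (2 - 10228) - 144 = -10226 - 144 = -10370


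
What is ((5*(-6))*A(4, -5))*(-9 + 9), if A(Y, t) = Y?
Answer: 0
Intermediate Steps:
((5*(-6))*A(4, -5))*(-9 + 9) = ((5*(-6))*4)*(-9 + 9) = -30*4*0 = -120*0 = 0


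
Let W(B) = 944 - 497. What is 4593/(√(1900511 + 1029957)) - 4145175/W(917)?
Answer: -1381725/149 + 4593*√732617/1465234 ≈ -9270.6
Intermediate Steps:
W(B) = 447
4593/(√(1900511 + 1029957)) - 4145175/W(917) = 4593/(√(1900511 + 1029957)) - 4145175/447 = 4593/(√2930468) - 4145175*1/447 = 4593/((2*√732617)) - 1381725/149 = 4593*(√732617/1465234) - 1381725/149 = 4593*√732617/1465234 - 1381725/149 = -1381725/149 + 4593*√732617/1465234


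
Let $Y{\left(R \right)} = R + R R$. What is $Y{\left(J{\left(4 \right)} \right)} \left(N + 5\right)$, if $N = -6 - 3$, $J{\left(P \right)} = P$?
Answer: $-80$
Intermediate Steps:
$N = -9$ ($N = -6 - 3 = -9$)
$Y{\left(R \right)} = R + R^{2}$
$Y{\left(J{\left(4 \right)} \right)} \left(N + 5\right) = 4 \left(1 + 4\right) \left(-9 + 5\right) = 4 \cdot 5 \left(-4\right) = 20 \left(-4\right) = -80$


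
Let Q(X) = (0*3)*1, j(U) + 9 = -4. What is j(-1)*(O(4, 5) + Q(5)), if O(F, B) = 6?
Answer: -78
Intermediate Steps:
j(U) = -13 (j(U) = -9 - 4 = -13)
Q(X) = 0 (Q(X) = 0*1 = 0)
j(-1)*(O(4, 5) + Q(5)) = -13*(6 + 0) = -13*6 = -78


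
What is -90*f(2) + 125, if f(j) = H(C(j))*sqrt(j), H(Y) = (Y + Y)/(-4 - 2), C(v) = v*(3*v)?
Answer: 125 + 360*sqrt(2) ≈ 634.12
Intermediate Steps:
C(v) = 3*v**2
H(Y) = -Y/3 (H(Y) = (2*Y)/(-6) = (2*Y)*(-1/6) = -Y/3)
f(j) = -j**(5/2) (f(j) = (-j**2)*sqrt(j) = -j**(5/2))
-90*f(2) + 125 = -(-90)*2**(5/2) + 125 = -(-90)*4*sqrt(2) + 125 = -(-360)*sqrt(2) + 125 = 360*sqrt(2) + 125 = 125 + 360*sqrt(2)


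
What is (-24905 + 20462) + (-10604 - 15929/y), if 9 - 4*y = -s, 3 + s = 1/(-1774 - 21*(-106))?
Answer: -69622143/2713 ≈ -25662.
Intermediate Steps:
s = -1355/452 (s = -3 + 1/(-1774 - 21*(-106)) = -3 + 1/(-1774 + 2226) = -3 + 1/452 = -1355/452 ≈ -2.9978)
y = 2713/1808 (y = 9/4 - (-1)*(-1355)/(4*452) = 9/4 - 1/4*1355/452 = 9/4 - 1355/1808 = 2713/1808 ≈ 1.5006)
(-24905 + 20462) + (-10604 - 15929/y) = (-24905 + 20462) + (-10604 - 15929/2713/1808) = -4443 + (-10604 - 15929*1808/2713) = -4443 + (-10604 - 1*28799632/2713) = -4443 + (-10604 - 28799632/2713) = -4443 - 57568284/2713 = -69622143/2713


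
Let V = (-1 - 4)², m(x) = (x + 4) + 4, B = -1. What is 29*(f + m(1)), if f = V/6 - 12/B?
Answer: 4379/6 ≈ 729.83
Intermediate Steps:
m(x) = 8 + x (m(x) = (4 + x) + 4 = 8 + x)
V = 25 (V = (-5)² = 25)
f = 97/6 (f = 25/6 - 12/(-1) = 25*(⅙) - 12*(-1) = 25/6 + 12 = 97/6 ≈ 16.167)
29*(f + m(1)) = 29*(97/6 + (8 + 1)) = 29*(97/6 + 9) = 29*(151/6) = 4379/6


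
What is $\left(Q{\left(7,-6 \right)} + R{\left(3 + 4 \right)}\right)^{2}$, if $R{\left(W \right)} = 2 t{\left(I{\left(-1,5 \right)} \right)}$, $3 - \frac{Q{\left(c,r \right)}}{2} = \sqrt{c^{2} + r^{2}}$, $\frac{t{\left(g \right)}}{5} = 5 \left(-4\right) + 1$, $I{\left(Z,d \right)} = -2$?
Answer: $34196 + 736 \sqrt{85} \approx 40982.0$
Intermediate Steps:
$t{\left(g \right)} = -95$ ($t{\left(g \right)} = 5 \left(5 \left(-4\right) + 1\right) = 5 \left(-20 + 1\right) = 5 \left(-19\right) = -95$)
$Q{\left(c,r \right)} = 6 - 2 \sqrt{c^{2} + r^{2}}$
$R{\left(W \right)} = -190$ ($R{\left(W \right)} = 2 \left(-95\right) = -190$)
$\left(Q{\left(7,-6 \right)} + R{\left(3 + 4 \right)}\right)^{2} = \left(\left(6 - 2 \sqrt{7^{2} + \left(-6\right)^{2}}\right) - 190\right)^{2} = \left(\left(6 - 2 \sqrt{49 + 36}\right) - 190\right)^{2} = \left(\left(6 - 2 \sqrt{85}\right) - 190\right)^{2} = \left(-184 - 2 \sqrt{85}\right)^{2}$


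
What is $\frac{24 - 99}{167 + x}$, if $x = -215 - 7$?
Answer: $\frac{15}{11} \approx 1.3636$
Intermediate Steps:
$x = -222$
$\frac{24 - 99}{167 + x} = \frac{24 - 99}{167 - 222} = - \frac{75}{-55} = \left(-75\right) \left(- \frac{1}{55}\right) = \frac{15}{11}$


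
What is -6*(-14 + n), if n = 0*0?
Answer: 84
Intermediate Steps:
n = 0
-6*(-14 + n) = -6*(-14 + 0) = -6*(-14) = 84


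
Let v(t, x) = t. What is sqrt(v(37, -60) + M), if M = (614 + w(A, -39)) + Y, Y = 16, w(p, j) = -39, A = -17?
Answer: 2*sqrt(157) ≈ 25.060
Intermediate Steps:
M = 591 (M = (614 - 39) + 16 = 575 + 16 = 591)
sqrt(v(37, -60) + M) = sqrt(37 + 591) = sqrt(628) = 2*sqrt(157)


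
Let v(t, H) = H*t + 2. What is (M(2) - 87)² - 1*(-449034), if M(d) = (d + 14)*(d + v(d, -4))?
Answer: 471835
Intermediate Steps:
v(t, H) = 2 + H*t
M(d) = (2 - 3*d)*(14 + d) (M(d) = (d + 14)*(d + (2 - 4*d)) = (14 + d)*(2 - 3*d) = (2 - 3*d)*(14 + d))
(M(2) - 87)² - 1*(-449034) = ((28 - 40*2 - 3*2²) - 87)² - 1*(-449034) = ((28 - 80 - 3*4) - 87)² + 449034 = ((28 - 80 - 12) - 87)² + 449034 = (-64 - 87)² + 449034 = (-151)² + 449034 = 22801 + 449034 = 471835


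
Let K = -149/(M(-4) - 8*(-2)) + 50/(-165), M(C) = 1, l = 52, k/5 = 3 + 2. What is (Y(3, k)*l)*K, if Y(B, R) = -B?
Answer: 264524/187 ≈ 1414.6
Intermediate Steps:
k = 25 (k = 5*(3 + 2) = 5*5 = 25)
K = -5087/561 (K = -149/(1 - 8*(-2)) + 50/(-165) = -149/(1 + 16) + 50*(-1/165) = -149/17 - 10/33 = -5087/561 ≈ -9.0677)
(Y(3, k)*l)*K = (-1*3*52)*(-5087/561) = -3*52*(-5087/561) = -156*(-5087/561) = 264524/187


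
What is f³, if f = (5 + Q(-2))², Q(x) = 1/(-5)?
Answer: 191102976/15625 ≈ 12231.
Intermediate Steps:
Q(x) = -⅕
f = 576/25 (f = (5 - ⅕)² = (24/5)² = 576/25 ≈ 23.040)
f³ = (576/25)³ = 191102976/15625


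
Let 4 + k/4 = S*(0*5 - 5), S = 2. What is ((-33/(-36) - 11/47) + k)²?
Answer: 973377601/318096 ≈ 3060.0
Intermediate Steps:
k = -56 (k = -16 + 4*(2*(0*5 - 5)) = -16 + 4*(2*(0 - 5)) = -16 + 4*(2*(-5)) = -16 + 4*(-10) = -16 - 40 = -56)
((-33/(-36) - 11/47) + k)² = ((-33/(-36) - 11/47) - 56)² = ((-33*(-1/36) - 11*1/47) - 56)² = ((11/12 - 11/47) - 56)² = (385/564 - 56)² = (-31199/564)² = 973377601/318096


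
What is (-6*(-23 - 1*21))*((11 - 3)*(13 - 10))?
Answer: 6336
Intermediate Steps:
(-6*(-23 - 1*21))*((11 - 3)*(13 - 10)) = (-6*(-23 - 21))*(8*3) = -6*(-44)*24 = 264*24 = 6336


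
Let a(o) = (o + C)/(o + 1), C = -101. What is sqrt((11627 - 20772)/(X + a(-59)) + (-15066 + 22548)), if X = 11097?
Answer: sqrt(775162836372353)/321893 ≈ 86.494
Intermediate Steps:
a(o) = (-101 + o)/(1 + o) (a(o) = (o - 101)/(o + 1) = (-101 + o)/(1 + o))
sqrt((11627 - 20772)/(X + a(-59)) + (-15066 + 22548)) = sqrt((11627 - 20772)/(11097 + (-101 - 59)/(1 - 59)) + (-15066 + 22548)) = sqrt(-9145/(11097 - 160/(-58)) + 7482) = sqrt(-9145/(11097 - 1/58*(-160)) + 7482) = sqrt(-9145/(11097 + 80/29) + 7482) = sqrt(-9145/321893/29 + 7482) = sqrt(-9145*29/321893 + 7482) = sqrt(-265205/321893 + 7482) = sqrt(2408138221/321893) = sqrt(775162836372353)/321893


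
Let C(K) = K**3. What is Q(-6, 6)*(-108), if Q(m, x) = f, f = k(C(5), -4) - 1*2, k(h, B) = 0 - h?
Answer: 13716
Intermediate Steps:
k(h, B) = -h
f = -127 (f = -1*5**3 - 1*2 = -1*125 - 2 = -125 - 2 = -127)
Q(m, x) = -127
Q(-6, 6)*(-108) = -127*(-108) = 13716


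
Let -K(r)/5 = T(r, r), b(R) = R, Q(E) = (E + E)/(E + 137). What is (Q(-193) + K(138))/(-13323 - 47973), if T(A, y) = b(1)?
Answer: -53/1716288 ≈ -3.0881e-5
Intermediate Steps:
Q(E) = 2*E/(137 + E) (Q(E) = (2*E)/(137 + E) = 2*E/(137 + E))
T(A, y) = 1
K(r) = -5 (K(r) = -5*1 = -5)
(Q(-193) + K(138))/(-13323 - 47973) = (2*(-193)/(137 - 193) - 5)/(-13323 - 47973) = (2*(-193)/(-56) - 5)/(-61296) = (2*(-193)*(-1/56) - 5)*(-1/61296) = (193/28 - 5)*(-1/61296) = (53/28)*(-1/61296) = -53/1716288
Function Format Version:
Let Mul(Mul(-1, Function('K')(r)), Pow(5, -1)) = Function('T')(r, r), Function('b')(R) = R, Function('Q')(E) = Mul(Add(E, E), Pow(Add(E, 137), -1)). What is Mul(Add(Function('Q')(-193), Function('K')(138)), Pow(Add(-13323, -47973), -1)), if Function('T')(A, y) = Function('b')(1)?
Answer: Rational(-53, 1716288) ≈ -3.0881e-5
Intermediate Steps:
Function('Q')(E) = Mul(2, E, Pow(Add(137, E), -1)) (Function('Q')(E) = Mul(Mul(2, E), Pow(Add(137, E), -1)) = Mul(2, E, Pow(Add(137, E), -1)))
Function('T')(A, y) = 1
Function('K')(r) = -5 (Function('K')(r) = Mul(-5, 1) = -5)
Mul(Add(Function('Q')(-193), Function('K')(138)), Pow(Add(-13323, -47973), -1)) = Mul(Add(Mul(2, -193, Pow(Add(137, -193), -1)), -5), Pow(Add(-13323, -47973), -1)) = Mul(Add(Mul(2, -193, Pow(-56, -1)), -5), Pow(-61296, -1)) = Mul(Add(Mul(2, -193, Rational(-1, 56)), -5), Rational(-1, 61296)) = Mul(Add(Rational(193, 28), -5), Rational(-1, 61296)) = Mul(Rational(53, 28), Rational(-1, 61296)) = Rational(-53, 1716288)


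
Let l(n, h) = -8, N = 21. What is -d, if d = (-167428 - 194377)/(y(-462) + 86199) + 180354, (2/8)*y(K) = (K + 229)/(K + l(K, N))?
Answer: -3653387615599/20257231 ≈ -1.8035e+5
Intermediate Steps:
y(K) = 4*(229 + K)/(-8 + K) (y(K) = 4*((K + 229)/(K - 8)) = 4*((229 + K)/(-8 + K)) = 4*(229 + K)/(-8 + K))
d = 3653387615599/20257231 (d = (-167428 - 194377)/(4*(229 - 462)/(-8 - 462) + 86199) + 180354 = -361805/(4*(-233)/(-470) + 86199) + 180354 = -361805/(4*(-1/470)*(-233) + 86199) + 180354 = -361805/(466/235 + 86199) + 180354 = -361805/20257231/235 + 180354 = -361805*235/20257231 + 180354 = -85024175/20257231 + 180354 = 3653387615599/20257231 ≈ 1.8035e+5)
-d = -1*3653387615599/20257231 = -3653387615599/20257231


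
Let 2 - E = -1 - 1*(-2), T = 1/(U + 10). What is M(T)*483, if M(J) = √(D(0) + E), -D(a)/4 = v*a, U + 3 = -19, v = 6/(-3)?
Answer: 483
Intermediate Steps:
v = -2 (v = 6*(-⅓) = -2)
U = -22 (U = -3 - 19 = -22)
T = -1/12 (T = 1/(-22 + 10) = 1/(-12) = -1/12 ≈ -0.083333)
D(a) = 8*a (D(a) = -(-8)*a = 8*a)
E = 1 (E = 2 - (-1 - 1*(-2)) = 2 - (-1 + 2) = 2 - 1*1 = 2 - 1 = 1)
M(J) = 1 (M(J) = √(8*0 + 1) = √(0 + 1) = √1 = 1)
M(T)*483 = 1*483 = 483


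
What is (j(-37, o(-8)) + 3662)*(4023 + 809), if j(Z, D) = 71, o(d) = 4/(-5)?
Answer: 18037856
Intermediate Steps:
o(d) = -4/5 (o(d) = 4*(-1/5) = -4/5)
(j(-37, o(-8)) + 3662)*(4023 + 809) = (71 + 3662)*(4023 + 809) = 3733*4832 = 18037856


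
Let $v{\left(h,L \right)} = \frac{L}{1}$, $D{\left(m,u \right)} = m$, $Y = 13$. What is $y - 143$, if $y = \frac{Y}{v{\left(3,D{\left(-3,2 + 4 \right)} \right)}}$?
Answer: $- \frac{442}{3} \approx -147.33$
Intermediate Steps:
$v{\left(h,L \right)} = L$ ($v{\left(h,L \right)} = L 1 = L$)
$y = - \frac{13}{3}$ ($y = \frac{13}{-3} = 13 \left(- \frac{1}{3}\right) = - \frac{13}{3} \approx -4.3333$)
$y - 143 = - \frac{13}{3} - 143 = - \frac{442}{3}$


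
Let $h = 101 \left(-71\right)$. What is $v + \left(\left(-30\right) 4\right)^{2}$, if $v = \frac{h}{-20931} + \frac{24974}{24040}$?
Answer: $\frac{3623252488817}{251590620} \approx 14401.0$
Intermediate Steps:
$h = -7171$
$v = \frac{347560817}{251590620}$ ($v = - \frac{7171}{-20931} + \frac{24974}{24040} = \left(-7171\right) \left(- \frac{1}{20931}\right) + 24974 \cdot \frac{1}{24040} = \frac{7171}{20931} + \frac{12487}{12020} = \frac{347560817}{251590620} \approx 1.3815$)
$v + \left(\left(-30\right) 4\right)^{2} = \frac{347560817}{251590620} + \left(\left(-30\right) 4\right)^{2} = \frac{347560817}{251590620} + \left(-120\right)^{2} = \frac{347560817}{251590620} + 14400 = \frac{3623252488817}{251590620}$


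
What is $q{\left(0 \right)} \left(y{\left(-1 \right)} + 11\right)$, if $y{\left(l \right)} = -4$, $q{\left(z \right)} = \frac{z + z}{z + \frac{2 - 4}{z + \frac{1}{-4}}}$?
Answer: $0$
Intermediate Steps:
$q{\left(z \right)} = \frac{2 z}{z - \frac{2}{- \frac{1}{4} + z}}$ ($q{\left(z \right)} = \frac{2 z}{z - \frac{2}{z - \frac{1}{4}}} = \frac{2 z}{z - \frac{2}{- \frac{1}{4} + z}}$)
$q{\left(0 \right)} \left(y{\left(-1 \right)} + 11\right) = 2 \cdot 0 \frac{1}{-8 - 0 + 4 \cdot 0^{2}} \left(-1 + 4 \cdot 0\right) \left(-4 + 11\right) = 2 \cdot 0 \frac{1}{-8 + 0 + 4 \cdot 0} \left(-1 + 0\right) 7 = 2 \cdot 0 \frac{1}{-8 + 0 + 0} \left(-1\right) 7 = 2 \cdot 0 \frac{1}{-8} \left(-1\right) 7 = 2 \cdot 0 \left(- \frac{1}{8}\right) \left(-1\right) 7 = 0 \cdot 7 = 0$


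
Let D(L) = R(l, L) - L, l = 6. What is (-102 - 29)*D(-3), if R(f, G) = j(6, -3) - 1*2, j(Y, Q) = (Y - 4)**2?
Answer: -655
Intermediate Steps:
j(Y, Q) = (-4 + Y)**2
R(f, G) = 2 (R(f, G) = (-4 + 6)**2 - 1*2 = 2**2 - 2 = 4 - 2 = 2)
D(L) = 2 - L
(-102 - 29)*D(-3) = (-102 - 29)*(2 - 1*(-3)) = -131*(2 + 3) = -131*5 = -655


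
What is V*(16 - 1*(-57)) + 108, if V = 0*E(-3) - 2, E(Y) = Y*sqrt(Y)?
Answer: -38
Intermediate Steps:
E(Y) = Y**(3/2)
V = -2 (V = 0*(-3)**(3/2) - 2 = 0*(-3*I*sqrt(3)) - 2 = 0 - 2 = -2)
V*(16 - 1*(-57)) + 108 = -2*(16 - 1*(-57)) + 108 = -2*(16 + 57) + 108 = -2*73 + 108 = -146 + 108 = -38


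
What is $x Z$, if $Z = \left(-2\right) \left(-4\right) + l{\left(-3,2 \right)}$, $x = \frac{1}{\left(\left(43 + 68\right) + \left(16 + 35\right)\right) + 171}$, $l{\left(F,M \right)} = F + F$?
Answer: $\frac{2}{333} \approx 0.006006$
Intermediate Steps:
$l{\left(F,M \right)} = 2 F$
$x = \frac{1}{333}$ ($x = \frac{1}{\left(111 + 51\right) + 171} = \frac{1}{162 + 171} = \frac{1}{333} \approx 0.003003$)
$Z = 2$ ($Z = \left(-2\right) \left(-4\right) + 2 \left(-3\right) = 8 - 6 = 2$)
$x Z = \frac{1}{333} \cdot 2 = \frac{2}{333}$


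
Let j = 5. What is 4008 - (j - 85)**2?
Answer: -2392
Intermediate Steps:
4008 - (j - 85)**2 = 4008 - (5 - 85)**2 = 4008 - 1*(-80)**2 = 4008 - 1*6400 = 4008 - 6400 = -2392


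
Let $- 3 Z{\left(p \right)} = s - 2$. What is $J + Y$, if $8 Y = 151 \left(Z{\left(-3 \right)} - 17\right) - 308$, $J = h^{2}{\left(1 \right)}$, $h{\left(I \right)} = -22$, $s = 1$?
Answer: $\frac{1571}{12} \approx 130.92$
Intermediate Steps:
$Z{\left(p \right)} = \frac{1}{3}$ ($Z{\left(p \right)} = - \frac{1 - 2}{3} = \left(- \frac{1}{3}\right) \left(-1\right) = \frac{1}{3}$)
$J = 484$ ($J = \left(-22\right)^{2} = 484$)
$Y = - \frac{4237}{12}$ ($Y = \frac{151 \left(\frac{1}{3} - 17\right) - 308}{8} = \frac{151 \left(- \frac{50}{3}\right) - 308}{8} = \frac{- \frac{7550}{3} - 308}{8} = \frac{1}{8} \left(- \frac{8474}{3}\right) = - \frac{4237}{12} \approx -353.08$)
$J + Y = 484 - \frac{4237}{12} = \frac{1571}{12}$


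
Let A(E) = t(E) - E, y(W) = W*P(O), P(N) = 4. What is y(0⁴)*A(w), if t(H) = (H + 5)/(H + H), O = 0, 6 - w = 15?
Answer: 0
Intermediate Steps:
w = -9 (w = 6 - 1*15 = 6 - 15 = -9)
t(H) = (5 + H)/(2*H) (t(H) = (5 + H)/((2*H)) = (5 + H)*(1/(2*H)) = (5 + H)/(2*H))
y(W) = 4*W (y(W) = W*4 = 4*W)
A(E) = -E + (5 + E)/(2*E) (A(E) = (5 + E)/(2*E) - E = -E + (5 + E)/(2*E))
y(0⁴)*A(w) = (4*0⁴)*(½ - 1*(-9) + (5/2)/(-9)) = (4*0)*(½ + 9 + (5/2)*(-⅑)) = 0*(½ + 9 - 5/18) = 0*(83/9) = 0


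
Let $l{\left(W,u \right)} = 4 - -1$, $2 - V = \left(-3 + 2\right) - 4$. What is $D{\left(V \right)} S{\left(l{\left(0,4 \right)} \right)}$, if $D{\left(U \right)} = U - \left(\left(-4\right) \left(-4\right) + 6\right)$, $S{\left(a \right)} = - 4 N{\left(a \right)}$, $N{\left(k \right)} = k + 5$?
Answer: $600$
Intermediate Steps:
$N{\left(k \right)} = 5 + k$
$V = 7$ ($V = 2 - \left(\left(-3 + 2\right) - 4\right) = 2 - \left(-1 - 4\right) = 2 - -5 = 2 + 5 = 7$)
$l{\left(W,u \right)} = 5$ ($l{\left(W,u \right)} = 4 + 1 = 5$)
$S{\left(a \right)} = -20 - 4 a$ ($S{\left(a \right)} = - 4 \left(5 + a\right) = -20 - 4 a$)
$D{\left(U \right)} = -22 + U$ ($D{\left(U \right)} = U - \left(16 + 6\right) = U - 22 = -22 + U$)
$D{\left(V \right)} S{\left(l{\left(0,4 \right)} \right)} = \left(-22 + 7\right) \left(-20 - 20\right) = - 15 \left(-20 - 20\right) = \left(-15\right) \left(-40\right) = 600$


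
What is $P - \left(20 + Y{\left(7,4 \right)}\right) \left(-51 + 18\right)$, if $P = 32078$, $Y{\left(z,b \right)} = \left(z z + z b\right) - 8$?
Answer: $35015$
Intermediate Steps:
$Y{\left(z,b \right)} = -8 + z^{2} + b z$ ($Y{\left(z,b \right)} = \left(z^{2} + b z\right) - 8 = -8 + z^{2} + b z$)
$P - \left(20 + Y{\left(7,4 \right)}\right) \left(-51 + 18\right) = 32078 - \left(20 + \left(-8 + 7^{2} + 4 \cdot 7\right)\right) \left(-51 + 18\right) = 32078 - \left(20 + \left(-8 + 49 + 28\right)\right) \left(-33\right) = 32078 - \left(20 + 69\right) \left(-33\right) = 32078 - 89 \left(-33\right) = 32078 - -2937 = 32078 + 2937 = 35015$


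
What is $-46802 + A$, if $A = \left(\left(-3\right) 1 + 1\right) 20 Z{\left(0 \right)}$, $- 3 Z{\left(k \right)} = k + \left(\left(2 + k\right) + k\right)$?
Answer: $- \frac{140326}{3} \approx -46775.0$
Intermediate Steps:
$Z{\left(k \right)} = - \frac{2}{3} - k$ ($Z{\left(k \right)} = - \frac{k + \left(\left(2 + k\right) + k\right)}{3} = - \frac{k + \left(2 + 2 k\right)}{3} = - \frac{2 + 3 k}{3} = - \frac{2}{3} - k$)
$A = \frac{80}{3}$ ($A = \left(\left(-3\right) 1 + 1\right) 20 \left(- \frac{2}{3} - 0\right) = \left(-3 + 1\right) 20 \left(- \frac{2}{3} + 0\right) = \left(-2\right) 20 \left(- \frac{2}{3}\right) = \left(-40\right) \left(- \frac{2}{3}\right) = \frac{80}{3} \approx 26.667$)
$-46802 + A = -46802 + \frac{80}{3} = - \frac{140326}{3}$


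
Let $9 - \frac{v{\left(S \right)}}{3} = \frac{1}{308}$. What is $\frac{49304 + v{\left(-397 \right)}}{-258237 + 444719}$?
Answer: $\frac{15193945}{57436456} \approx 0.26453$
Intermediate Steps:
$v{\left(S \right)} = \frac{8313}{308}$ ($v{\left(S \right)} = 27 - \frac{3}{308} = \frac{8313}{308}$)
$\frac{49304 + v{\left(-397 \right)}}{-258237 + 444719} = \frac{49304 + \frac{8313}{308}}{-258237 + 444719} = \frac{15193945}{308 \cdot 186482} = \frac{15193945}{308} \cdot \frac{1}{186482} = \frac{15193945}{57436456}$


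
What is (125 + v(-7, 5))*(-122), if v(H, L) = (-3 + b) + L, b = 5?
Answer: -16104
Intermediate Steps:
v(H, L) = 2 + L (v(H, L) = (-3 + 5) + L = 2 + L)
(125 + v(-7, 5))*(-122) = (125 + (2 + 5))*(-122) = (125 + 7)*(-122) = 132*(-122) = -16104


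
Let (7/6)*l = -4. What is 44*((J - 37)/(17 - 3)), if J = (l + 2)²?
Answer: -37686/343 ≈ -109.87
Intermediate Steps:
l = -24/7 (l = (6/7)*(-4) = -24/7 ≈ -3.4286)
J = 100/49 (J = (-24/7 + 2)² = (-10/7)² = 100/49 ≈ 2.0408)
44*((J - 37)/(17 - 3)) = 44*((100/49 - 37)/(17 - 3)) = 44*(-1713/49/14) = 44*(-1713/49*1/14) = 44*(-1713/686) = -37686/343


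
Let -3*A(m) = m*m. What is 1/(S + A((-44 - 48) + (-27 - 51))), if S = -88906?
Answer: -3/295618 ≈ -1.0148e-5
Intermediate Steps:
A(m) = -m²/3 (A(m) = -m*m/3 = -m²/3)
1/(S + A((-44 - 48) + (-27 - 51))) = 1/(-88906 - ((-44 - 48) + (-27 - 51))²/3) = 1/(-88906 - (-92 - 78)²/3) = 1/(-88906 - ⅓*(-170)²) = 1/(-88906 - ⅓*28900) = 1/(-88906 - 28900/3) = 1/(-295618/3) = -3/295618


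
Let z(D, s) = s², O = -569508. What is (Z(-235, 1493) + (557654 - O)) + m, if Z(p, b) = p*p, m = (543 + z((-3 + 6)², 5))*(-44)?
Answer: 1157395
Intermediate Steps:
m = -24992 (m = (543 + 5²)*(-44) = (543 + 25)*(-44) = 568*(-44) = -24992)
Z(p, b) = p²
(Z(-235, 1493) + (557654 - O)) + m = ((-235)² + (557654 - 1*(-569508))) - 24992 = (55225 + (557654 + 569508)) - 24992 = (55225 + 1127162) - 24992 = 1182387 - 24992 = 1157395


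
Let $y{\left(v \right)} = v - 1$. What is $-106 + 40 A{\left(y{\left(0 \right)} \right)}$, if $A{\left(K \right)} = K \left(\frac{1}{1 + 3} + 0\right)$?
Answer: $-116$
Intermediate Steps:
$y{\left(v \right)} = -1 + v$ ($y{\left(v \right)} = v - 1 = -1 + v$)
$A{\left(K \right)} = \frac{K}{4}$ ($A{\left(K \right)} = K \left(\frac{1}{4} + 0\right) = K \frac{1}{4} = \frac{K}{4}$)
$-106 + 40 A{\left(y{\left(0 \right)} \right)} = -106 + 40 \frac{-1 + 0}{4} = -106 + 40 \cdot \frac{1}{4} \left(-1\right) = -106 + 40 \left(- \frac{1}{4}\right) = -106 - 10 = -116$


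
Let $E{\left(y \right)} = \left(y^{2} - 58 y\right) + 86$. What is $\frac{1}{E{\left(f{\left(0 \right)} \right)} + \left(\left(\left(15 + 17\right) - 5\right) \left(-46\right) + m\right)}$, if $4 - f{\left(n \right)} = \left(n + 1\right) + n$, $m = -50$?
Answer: $- \frac{1}{1371} \approx -0.00072939$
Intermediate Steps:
$f{\left(n \right)} = 3 - 2 n$ ($f{\left(n \right)} = 4 - \left(\left(n + 1\right) + n\right) = 4 - \left(\left(1 + n\right) + n\right) = 4 - \left(1 + 2 n\right) = 3 - 2 n$)
$E{\left(y \right)} = 86 + y^{2} - 58 y$
$\frac{1}{E{\left(f{\left(0 \right)} \right)} + \left(\left(\left(15 + 17\right) - 5\right) \left(-46\right) + m\right)} = \frac{1}{\left(86 + \left(3 - 0\right)^{2} - 58 \left(3 - 0\right)\right) + \left(\left(\left(15 + 17\right) - 5\right) \left(-46\right) - 50\right)} = \frac{1}{\left(86 + \left(3 + 0\right)^{2} - 58 \left(3 + 0\right)\right) + \left(\left(32 - 5\right) \left(-46\right) - 50\right)} = \frac{1}{\left(86 + 3^{2} - 174\right) + \left(27 \left(-46\right) - 50\right)} = \frac{1}{\left(86 + 9 - 174\right) - 1292} = \frac{1}{-79 - 1292} = \frac{1}{-1371} = - \frac{1}{1371}$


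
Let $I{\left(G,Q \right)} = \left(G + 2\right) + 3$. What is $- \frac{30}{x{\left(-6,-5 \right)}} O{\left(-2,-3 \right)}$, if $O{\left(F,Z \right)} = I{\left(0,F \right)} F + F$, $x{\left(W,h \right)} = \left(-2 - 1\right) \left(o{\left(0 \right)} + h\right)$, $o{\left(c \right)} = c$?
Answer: $24$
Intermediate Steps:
$x{\left(W,h \right)} = - 3 h$ ($x{\left(W,h \right)} = \left(-2 - 1\right) \left(0 + h\right) = - 3 h$)
$I{\left(G,Q \right)} = 5 + G$ ($I{\left(G,Q \right)} = \left(2 + G\right) + 3 = 5 + G$)
$O{\left(F,Z \right)} = 6 F$ ($O{\left(F,Z \right)} = \left(5 + 0\right) F + F = 5 F + F = 6 F$)
$- \frac{30}{x{\left(-6,-5 \right)}} O{\left(-2,-3 \right)} = - \frac{30}{\left(-3\right) \left(-5\right)} 6 \left(-2\right) = - \frac{30}{15} \left(-12\right) = \left(-30\right) \frac{1}{15} \left(-12\right) = \left(-2\right) \left(-12\right) = 24$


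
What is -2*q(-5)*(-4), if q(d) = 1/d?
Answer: -8/5 ≈ -1.6000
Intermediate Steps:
q(d) = 1/d
-2*q(-5)*(-4) = -2/(-5)*(-4) = -2*(-⅕)*(-4) = (⅖)*(-4) = -8/5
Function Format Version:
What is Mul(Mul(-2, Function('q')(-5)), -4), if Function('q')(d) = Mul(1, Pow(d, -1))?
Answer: Rational(-8, 5) ≈ -1.6000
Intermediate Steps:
Function('q')(d) = Pow(d, -1)
Mul(Mul(-2, Function('q')(-5)), -4) = Mul(Mul(-2, Pow(-5, -1)), -4) = Mul(Mul(-2, Rational(-1, 5)), -4) = Mul(Rational(2, 5), -4) = Rational(-8, 5)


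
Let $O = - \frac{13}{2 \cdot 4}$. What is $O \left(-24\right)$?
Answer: $39$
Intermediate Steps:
$O = - \frac{13}{8} \approx -1.625$
$O \left(-24\right) = \left(- \frac{13}{8}\right) \left(-24\right) = 39$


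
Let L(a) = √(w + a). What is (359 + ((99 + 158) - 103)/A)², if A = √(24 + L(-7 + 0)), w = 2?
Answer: (359 + 154/√(24 + I*√5))² ≈ 1.5236e+5 - 1137.0*I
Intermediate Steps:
L(a) = √(2 + a)
A = √(24 + I*√5) (A = √(24 + √(2 + (-7 + 0))) = √(24 + √(2 - 7)) = √(24 + √(-5)) = √(24 + I*√5) ≈ 4.9043 + 0.22797*I)
(359 + ((99 + 158) - 103)/A)² = (359 + ((99 + 158) - 103)/(√(24 + I*√5)))² = (359 + (257 - 103)/√(24 + I*√5))² = (359 + 154/√(24 + I*√5))²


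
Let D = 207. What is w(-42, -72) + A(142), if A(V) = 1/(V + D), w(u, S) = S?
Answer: -25127/349 ≈ -71.997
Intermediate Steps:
A(V) = 1/(207 + V) (A(V) = 1/(V + 207) = 1/(207 + V))
w(-42, -72) + A(142) = -72 + 1/(207 + 142) = -72 + 1/349 = -25127/349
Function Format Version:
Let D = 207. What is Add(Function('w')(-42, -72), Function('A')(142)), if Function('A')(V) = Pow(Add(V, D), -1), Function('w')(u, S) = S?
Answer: Rational(-25127, 349) ≈ -71.997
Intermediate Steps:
Function('A')(V) = Pow(Add(207, V), -1) (Function('A')(V) = Pow(Add(V, 207), -1) = Pow(Add(207, V), -1))
Add(Function('w')(-42, -72), Function('A')(142)) = Add(-72, Pow(Add(207, 142), -1)) = Add(-72, Pow(349, -1)) = Add(-72, Rational(1, 349)) = Rational(-25127, 349)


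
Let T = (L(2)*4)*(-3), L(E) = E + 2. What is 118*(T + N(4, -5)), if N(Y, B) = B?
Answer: -6254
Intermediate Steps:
L(E) = 2 + E
T = -48 (T = ((2 + 2)*4)*(-3) = (4*4)*(-3) = 16*(-3) = -48)
118*(T + N(4, -5)) = 118*(-48 - 5) = 118*(-53) = -6254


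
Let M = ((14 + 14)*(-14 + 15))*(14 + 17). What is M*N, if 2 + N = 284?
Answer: 244776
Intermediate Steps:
N = 282 (N = -2 + 284 = 282)
M = 868 (M = (28*1)*31 = 28*31 = 868)
M*N = 868*282 = 244776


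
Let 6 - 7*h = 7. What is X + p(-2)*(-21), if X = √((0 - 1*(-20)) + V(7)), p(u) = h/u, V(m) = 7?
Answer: -3/2 + 3*√3 ≈ 3.6962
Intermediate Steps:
h = -⅐ (h = 6/7 - ⅐*7 = 6/7 - 1 = -⅐ ≈ -0.14286)
p(u) = -1/(7*u)
X = 3*√3 (X = √((0 - 1*(-20)) + 7) = √((0 + 20) + 7) = √(20 + 7) = √27 = 3*√3 ≈ 5.1962)
X + p(-2)*(-21) = 3*√3 - ⅐/(-2)*(-21) = 3*√3 - ⅐*(-½)*(-21) = 3*√3 + (1/14)*(-21) = 3*√3 - 3/2 = -3/2 + 3*√3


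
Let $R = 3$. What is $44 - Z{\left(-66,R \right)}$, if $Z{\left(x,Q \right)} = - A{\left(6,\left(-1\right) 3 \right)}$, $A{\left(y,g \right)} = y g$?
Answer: $26$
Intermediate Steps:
$A{\left(y,g \right)} = g y$
$Z{\left(x,Q \right)} = 18$ ($Z{\left(x,Q \right)} = - \left(-1\right) 3 \cdot 6 = - \left(-3\right) 6 = \left(-1\right) \left(-18\right) = 18$)
$44 - Z{\left(-66,R \right)} = 44 - 18 = 26$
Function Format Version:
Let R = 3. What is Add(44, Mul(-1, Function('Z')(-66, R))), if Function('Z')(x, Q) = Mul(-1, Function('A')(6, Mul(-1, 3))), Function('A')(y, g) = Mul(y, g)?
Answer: 26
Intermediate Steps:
Function('A')(y, g) = Mul(g, y)
Function('Z')(x, Q) = 18 (Function('Z')(x, Q) = Mul(-1, Mul(Mul(-1, 3), 6)) = Mul(-1, Mul(-3, 6)) = Mul(-1, -18) = 18)
Add(44, Mul(-1, Function('Z')(-66, R))) = Add(44, Mul(-1, 18)) = Add(44, -18) = 26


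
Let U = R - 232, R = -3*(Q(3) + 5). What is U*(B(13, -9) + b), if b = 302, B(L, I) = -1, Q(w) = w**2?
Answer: -82474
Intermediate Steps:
R = -42 (R = -3*(3**2 + 5) = -3*(9 + 5) = -3*14 = -42)
U = -274 (U = -42 - 232 = -274)
U*(B(13, -9) + b) = -274*(-1 + 302) = -274*301 = -82474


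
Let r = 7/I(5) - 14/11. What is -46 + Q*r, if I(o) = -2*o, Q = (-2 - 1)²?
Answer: -7013/110 ≈ -63.755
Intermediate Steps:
Q = 9 (Q = (-3)² = 9)
r = -217/110 (r = 7/((-2*5)) - 14/11 = 7/(-10) - 14*1/11 = 7*(-⅒) - 14/11 = -7/10 - 14/11 = -217/110 ≈ -1.9727)
-46 + Q*r = -46 + 9*(-217/110) = -46 - 1953/110 = -7013/110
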